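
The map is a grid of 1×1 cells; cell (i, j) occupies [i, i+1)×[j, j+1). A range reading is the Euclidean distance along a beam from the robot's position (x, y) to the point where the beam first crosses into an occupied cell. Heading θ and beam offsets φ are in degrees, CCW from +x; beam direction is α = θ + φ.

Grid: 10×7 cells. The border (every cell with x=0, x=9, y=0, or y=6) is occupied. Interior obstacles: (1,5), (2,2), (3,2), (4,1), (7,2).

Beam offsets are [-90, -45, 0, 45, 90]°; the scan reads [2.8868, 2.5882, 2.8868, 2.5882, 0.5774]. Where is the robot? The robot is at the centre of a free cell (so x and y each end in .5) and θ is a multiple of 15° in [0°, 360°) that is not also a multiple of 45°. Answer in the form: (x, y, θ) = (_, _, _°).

The pose lattice has 35·16 = 560 candidates. Test each by forward raycasting.
  (6.5, 1.5, 75°): beam 1 = 1.9319 ≠ 2.8868 ✗
  (7.5, 1.5, 300°): beam 1 = 1.0000 ≠ 2.8868 ✗
  (3.5, 1.5, 330°): beam 1 = 0.5774 ≠ 2.8868 ✗
  (4.5, 4.5, 330°): beam 1 = 1.7321 ≠ 2.8868 ✗
  …
  (3.5, 3.5, 150°): r_1=2.8868, r_2=2.5882, r_3=2.8868, r_4=2.5882, r_5=0.5774 — all match ✓
Only this pose fits every beam.

(x, y, θ) = (3.5, 3.5, 150°)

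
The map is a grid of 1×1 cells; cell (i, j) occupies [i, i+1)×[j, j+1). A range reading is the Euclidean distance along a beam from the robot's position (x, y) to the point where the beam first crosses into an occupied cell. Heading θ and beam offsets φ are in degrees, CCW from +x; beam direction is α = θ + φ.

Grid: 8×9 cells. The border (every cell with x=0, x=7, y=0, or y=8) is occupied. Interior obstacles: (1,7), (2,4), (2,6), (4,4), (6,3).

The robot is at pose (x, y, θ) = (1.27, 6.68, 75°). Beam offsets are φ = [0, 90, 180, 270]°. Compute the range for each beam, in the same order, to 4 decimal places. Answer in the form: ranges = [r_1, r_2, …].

beam 1: φ=0°, α=75°
  cosα=0.2588 sinα=0.9659 | (1,6) | tMaxX 2.8205 tMaxY 0.3313 | tΔX 3.8637 tΔY 1.0353
    t=0.3313 [y] (1,7) — stop
  → r_1 = 0.3313
beam 2: φ=90°, α=165°
  cosα=-0.9659 sinα=0.2588 | (1,6) | tMaxX 0.2795 tMaxY 1.2364 | tΔX 1.0353 tΔY 3.8637
    t=0.2795 [x] (0,6) — stop
  → r_2 = 0.2795
beam 3: φ=180°, α=255°
  cosα=-0.2588 sinα=-0.9659 | (1,6) | tMaxX 1.0432 tMaxY 0.7040 | tΔX 3.8637 tΔY 1.0353
    t=0.7040 [y] (1,5)
    t=1.0432 [x] (0,5) — stop
  → r_3 = 1.0432
beam 4: φ=270°, α=345°
  cosα=0.9659 sinα=-0.2588 | (1,6) | tMaxX 0.7558 tMaxY 2.6273 | tΔX 1.0353 tΔY 3.8637
    t=0.7558 [x] (2,6) — stop
  → r_4 = 0.7558

ranges = [0.3313, 0.2795, 1.0432, 0.7558]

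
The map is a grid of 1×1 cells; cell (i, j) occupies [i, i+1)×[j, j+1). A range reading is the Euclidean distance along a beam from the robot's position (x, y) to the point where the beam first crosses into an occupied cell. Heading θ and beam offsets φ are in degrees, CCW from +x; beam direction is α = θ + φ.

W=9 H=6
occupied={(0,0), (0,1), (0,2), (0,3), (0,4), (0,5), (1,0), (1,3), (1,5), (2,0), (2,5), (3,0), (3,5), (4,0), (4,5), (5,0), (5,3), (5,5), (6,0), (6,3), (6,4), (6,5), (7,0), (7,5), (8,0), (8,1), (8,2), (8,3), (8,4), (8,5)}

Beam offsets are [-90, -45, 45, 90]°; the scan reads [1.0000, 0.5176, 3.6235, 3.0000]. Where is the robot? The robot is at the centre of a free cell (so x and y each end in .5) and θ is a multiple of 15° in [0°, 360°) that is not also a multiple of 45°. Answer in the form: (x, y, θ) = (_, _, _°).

The pose lattice has 24·16 = 384 candidates. Test each by forward raycasting.
  (3.5, 3.5, 60°): beam 1 = 5.0000 ≠ 1.0000 ✗
  (7.5, 4.5, 120°): beam 1 = 0.5774 ≠ 1.0000 ✗
  (3.5, 4.5, 120°): beam 3 = 1.9319 ≠ 3.6235 ✗
  (5.5, 1.5, 300°): beam 3 = 1.9319 ≠ 3.6235 ✗
  (2.5, 2.5, 15°): beam 1 = 1.5529 ≠ 1.0000 ✗
  …
  (5.5, 2.5, 120°): r_1=1.0000, r_2=0.5176, r_3=3.6235, r_4=3.0000 — all match ✓
Only this pose fits every beam.

(x, y, θ) = (5.5, 2.5, 120°)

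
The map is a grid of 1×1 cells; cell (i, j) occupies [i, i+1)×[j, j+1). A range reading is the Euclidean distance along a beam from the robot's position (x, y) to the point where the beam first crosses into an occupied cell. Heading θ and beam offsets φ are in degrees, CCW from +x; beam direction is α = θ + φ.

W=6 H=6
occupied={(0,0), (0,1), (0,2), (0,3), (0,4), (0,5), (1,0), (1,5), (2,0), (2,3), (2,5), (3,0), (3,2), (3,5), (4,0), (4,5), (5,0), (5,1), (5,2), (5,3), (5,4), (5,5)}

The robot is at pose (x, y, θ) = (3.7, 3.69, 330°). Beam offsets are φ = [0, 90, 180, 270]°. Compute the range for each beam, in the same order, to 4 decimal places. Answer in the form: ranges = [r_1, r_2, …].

beam 1: φ=0°, α=330°
  direction (0.8660, -0.5000); cell (3,3); t to first gridline: x 0.3464, y 1.3800 (then +1.1547 / +2.0000)
    (4,3) via x @ 0.3464
    (4,2) via y @ 1.3800
    (5,2) via x @ 1.5011  # hit
  → r_1 = 1.5011
beam 2: φ=90°, α=60°
  direction (0.5000, 0.8660); cell (3,3); t to first gridline: x 0.6000, y 0.3580 (then +2.0000 / +1.1547)
    (3,4) via y @ 0.3580
    (4,4) via x @ 0.6000
    (4,5) via y @ 1.5127  # hit
  → r_2 = 1.5127
beam 3: φ=180°, α=150°
  direction (-0.8660, 0.5000); cell (3,3); t to first gridline: x 0.8083, y 0.6200 (then +1.1547 / +2.0000)
    (3,4) via y @ 0.6200
    (2,4) via x @ 0.8083
    (1,4) via x @ 1.9630
    (1,5) via y @ 2.6200  # hit
  → r_3 = 2.6200
beam 4: φ=270°, α=240°
  direction (-0.5000, -0.8660); cell (3,3); t to first gridline: x 1.4000, y 0.7967 (then +2.0000 / +1.1547)
    (3,2) via y @ 0.7967  # hit
  → r_4 = 0.7967

ranges = [1.5011, 1.5127, 2.6200, 0.7967]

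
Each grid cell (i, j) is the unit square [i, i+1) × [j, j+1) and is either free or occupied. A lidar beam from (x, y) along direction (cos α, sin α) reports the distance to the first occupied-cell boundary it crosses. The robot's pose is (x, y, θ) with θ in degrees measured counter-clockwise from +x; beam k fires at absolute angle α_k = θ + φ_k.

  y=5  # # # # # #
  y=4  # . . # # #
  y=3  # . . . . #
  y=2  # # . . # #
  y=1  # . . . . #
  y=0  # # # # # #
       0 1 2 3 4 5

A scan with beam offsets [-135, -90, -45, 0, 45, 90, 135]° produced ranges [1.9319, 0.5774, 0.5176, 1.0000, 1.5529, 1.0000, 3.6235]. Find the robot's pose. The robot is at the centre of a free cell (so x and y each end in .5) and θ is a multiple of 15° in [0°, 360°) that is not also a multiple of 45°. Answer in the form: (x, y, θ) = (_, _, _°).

(x, y, θ) = (3.5, 1.5, 330°)

Candidates: 12 free-cell centres × 16 headings = 192 poses. Raycast each; keep the one whose scan matches to 4 dp.
  (2.5, 2.5, 165°): beam 1 = 2.8868 ≠ 1.9319 ✗
  (1.5, 3.5, 75°): beam 1 = 0.5774 ≠ 1.9319 ✗
  (2.5, 4.5, 30°): beam 2 = 4.0415 ≠ 0.5774 ✗
  (1.5, 4.5, 285°): beam 1 = 0.5774 ≠ 1.9319 ✗
  …
  (3.5, 1.5, 330°): r_1=1.9319, r_2=0.5774, r_3=0.5176, r_4=1.0000, r_5=1.5529, r_6=1.0000, r_7=3.6235 — all match ✓
No second candidate reproduces the full scan.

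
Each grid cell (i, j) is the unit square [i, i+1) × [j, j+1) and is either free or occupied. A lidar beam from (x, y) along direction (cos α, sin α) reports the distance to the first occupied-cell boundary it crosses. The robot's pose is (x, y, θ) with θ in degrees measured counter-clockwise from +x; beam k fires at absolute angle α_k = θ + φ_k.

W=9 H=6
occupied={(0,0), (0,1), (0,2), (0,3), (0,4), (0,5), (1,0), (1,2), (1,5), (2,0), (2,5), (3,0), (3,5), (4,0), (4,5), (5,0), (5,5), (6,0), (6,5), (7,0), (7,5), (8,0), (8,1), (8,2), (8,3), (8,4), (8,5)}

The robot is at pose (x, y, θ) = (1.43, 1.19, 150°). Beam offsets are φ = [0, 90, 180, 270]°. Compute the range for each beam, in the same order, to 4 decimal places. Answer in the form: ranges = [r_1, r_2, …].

ranges = [0.4965, 0.2194, 0.3800, 0.9353]

beam 1: φ=0°, α=150°
  d=(-0.8660,0.5000)  start (1,1)  tX=0.4965 tY=1.6200  stride 1/|dx|=1.1547 1/|dy|=2.0000
    cross x-line → (0,1), t=0.4965 (wall)
  → r_1 = 0.4965
beam 2: φ=90°, α=240°
  d=(-0.5000,-0.8660)  start (1,1)  tX=0.8600 tY=0.2194  stride 1/|dx|=2.0000 1/|dy|=1.1547
    cross y-line → (1,0), t=0.2194 (wall)
  → r_2 = 0.2194
beam 3: φ=180°, α=330°
  d=(0.8660,-0.5000)  start (1,1)  tX=0.6582 tY=0.3800  stride 1/|dx|=1.1547 1/|dy|=2.0000
    cross y-line → (1,0), t=0.3800 (wall)
  → r_3 = 0.3800
beam 4: φ=270°, α=60°
  d=(0.5000,0.8660)  start (1,1)  tX=1.1400 tY=0.9353  stride 1/|dx|=2.0000 1/|dy|=1.1547
    cross y-line → (1,2), t=0.9353 (wall)
  → r_4 = 0.9353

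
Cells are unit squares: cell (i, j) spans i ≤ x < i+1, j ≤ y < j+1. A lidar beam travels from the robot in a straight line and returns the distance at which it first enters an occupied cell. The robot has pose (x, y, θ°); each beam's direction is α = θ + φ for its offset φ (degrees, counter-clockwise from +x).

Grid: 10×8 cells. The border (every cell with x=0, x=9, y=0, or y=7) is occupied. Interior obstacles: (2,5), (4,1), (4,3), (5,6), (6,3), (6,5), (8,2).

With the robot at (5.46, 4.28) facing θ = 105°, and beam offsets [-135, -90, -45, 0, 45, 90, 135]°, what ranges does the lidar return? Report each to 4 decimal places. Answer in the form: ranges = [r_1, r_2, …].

beam 1: φ=-135°, α=330°
  dir = (cos 330°, sin 330°) = (0.8660, -0.5000); from cell (5,4)
  next x-line at t=0.6235, next y-line at t=0.5600; Δt_x=1.1547, Δt_y=2.0000
    y: enter (5,3) at t=0.5600
    x: enter (6,3) at t=0.6235 ← occupied
  → r_1 = 0.6235
beam 2: φ=-90°, α=15°
  dir = (cos 15°, sin 15°) = (0.9659, 0.2588); from cell (5,4)
  next x-line at t=0.5590, next y-line at t=2.7819; Δt_x=1.0353, Δt_y=3.8637
    x: enter (6,4) at t=0.5590
    x: enter (7,4) at t=1.5943
    x: enter (8,4) at t=2.6296
    y: enter (8,5) at t=2.7819
    x: enter (9,5) at t=3.6649 ← occupied
  → r_2 = 3.6649
beam 3: φ=-45°, α=60°
  dir = (cos 60°, sin 60°) = (0.5000, 0.8660); from cell (5,4)
  next x-line at t=1.0800, next y-line at t=0.8314; Δt_x=2.0000, Δt_y=1.1547
    y: enter (5,5) at t=0.8314
    x: enter (6,5) at t=1.0800 ← occupied
  → r_3 = 1.0800
beam 4: φ=0°, α=105°
  dir = (cos 105°, sin 105°) = (-0.2588, 0.9659); from cell (5,4)
  next x-line at t=1.7773, next y-line at t=0.7454; Δt_x=3.8637, Δt_y=1.0353
    y: enter (5,5) at t=0.7454
    x: enter (4,5) at t=1.7773
    y: enter (4,6) at t=1.7807
    y: enter (4,7) at t=2.8160 ← occupied
  → r_4 = 2.8160
beam 5: φ=45°, α=150°
  dir = (cos 150°, sin 150°) = (-0.8660, 0.5000); from cell (5,4)
  next x-line at t=0.5312, next y-line at t=1.4400; Δt_x=1.1547, Δt_y=2.0000
    x: enter (4,4) at t=0.5312
    y: enter (4,5) at t=1.4400
    x: enter (3,5) at t=1.6859
    x: enter (2,5) at t=2.8406 ← occupied
  → r_5 = 2.8406
beam 6: φ=90°, α=195°
  dir = (cos 195°, sin 195°) = (-0.9659, -0.2588); from cell (5,4)
  next x-line at t=0.4762, next y-line at t=1.0818; Δt_x=1.0353, Δt_y=3.8637
    x: enter (4,4) at t=0.4762
    y: enter (4,3) at t=1.0818 ← occupied
  → r_6 = 1.0818
beam 7: φ=135°, α=240°
  dir = (cos 240°, sin 240°) = (-0.5000, -0.8660); from cell (5,4)
  next x-line at t=0.9200, next y-line at t=0.3233; Δt_x=2.0000, Δt_y=1.1547
    y: enter (5,3) at t=0.3233
    x: enter (4,3) at t=0.9200 ← occupied
  → r_7 = 0.9200

ranges = [0.6235, 3.6649, 1.0800, 2.8160, 2.8406, 1.0818, 0.9200]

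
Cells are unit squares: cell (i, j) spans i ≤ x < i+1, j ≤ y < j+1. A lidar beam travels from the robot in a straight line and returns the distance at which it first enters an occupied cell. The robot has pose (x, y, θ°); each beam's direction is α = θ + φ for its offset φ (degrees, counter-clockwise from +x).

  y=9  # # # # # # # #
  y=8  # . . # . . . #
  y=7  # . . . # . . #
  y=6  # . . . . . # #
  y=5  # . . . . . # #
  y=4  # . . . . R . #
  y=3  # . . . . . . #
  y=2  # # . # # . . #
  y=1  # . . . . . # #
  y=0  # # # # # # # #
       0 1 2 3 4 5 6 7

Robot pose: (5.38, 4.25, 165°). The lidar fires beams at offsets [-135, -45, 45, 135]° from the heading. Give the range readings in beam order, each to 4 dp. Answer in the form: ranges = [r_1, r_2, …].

ranges = [1.5000, 4.3301, 2.5000, 2.5981]

beam 1: φ=-135°, α=30°
  dir = (cos 30°, sin 30°) = (0.8660, 0.5000); from cell (5,4)
  next x-line at t=0.7159, next y-line at t=1.5000; Δt_x=1.1547, Δt_y=2.0000
    x: enter (6,4) at t=0.7159
    y: enter (6,5) at t=1.5000 ← occupied
  → r_1 = 1.5000
beam 2: φ=-45°, α=120°
  dir = (cos 120°, sin 120°) = (-0.5000, 0.8660); from cell (5,4)
  next x-line at t=0.7600, next y-line at t=0.8660; Δt_x=2.0000, Δt_y=1.1547
    x: enter (4,4) at t=0.7600
    y: enter (4,5) at t=0.8660
    y: enter (4,6) at t=2.0207
    x: enter (3,6) at t=2.7600
    y: enter (3,7) at t=3.1754
    y: enter (3,8) at t=4.3301 ← occupied
  → r_2 = 4.3301
beam 3: φ=45°, α=210°
  dir = (cos 210°, sin 210°) = (-0.8660, -0.5000); from cell (5,4)
  next x-line at t=0.4388, next y-line at t=0.5000; Δt_x=1.1547, Δt_y=2.0000
    x: enter (4,4) at t=0.4388
    y: enter (4,3) at t=0.5000
    x: enter (3,3) at t=1.5935
    y: enter (3,2) at t=2.5000 ← occupied
  → r_3 = 2.5000
beam 4: φ=135°, α=300°
  dir = (cos 300°, sin 300°) = (0.5000, -0.8660); from cell (5,4)
  next x-line at t=1.2400, next y-line at t=0.2887; Δt_x=2.0000, Δt_y=1.1547
    y: enter (5,3) at t=0.2887
    x: enter (6,3) at t=1.2400
    y: enter (6,2) at t=1.4434
    y: enter (6,1) at t=2.5981 ← occupied
  → r_4 = 2.5981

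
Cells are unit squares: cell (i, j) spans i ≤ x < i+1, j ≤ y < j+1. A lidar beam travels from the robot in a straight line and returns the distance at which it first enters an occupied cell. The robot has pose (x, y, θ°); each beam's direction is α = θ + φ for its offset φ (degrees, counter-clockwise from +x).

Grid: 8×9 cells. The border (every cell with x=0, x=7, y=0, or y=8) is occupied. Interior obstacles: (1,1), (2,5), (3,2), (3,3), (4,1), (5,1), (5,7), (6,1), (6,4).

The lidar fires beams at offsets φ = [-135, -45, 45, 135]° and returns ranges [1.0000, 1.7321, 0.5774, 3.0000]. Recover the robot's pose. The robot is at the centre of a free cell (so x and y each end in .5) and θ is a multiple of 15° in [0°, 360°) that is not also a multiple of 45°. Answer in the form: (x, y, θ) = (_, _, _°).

(x, y, θ) = (2.5, 2.5, 345°)

Enumerate (i+0.5, j+0.5, θ) over the 33 free cells and 16 admissible headings. For each, cast all 4 beams and compare to the given ranges.
  (4.5, 2.5, 255°): beam 2 = 0.5774 ≠ 1.7321 ✗
  (4.5, 7.5, 30°): beam 1 = 3.6235 ≠ 1.0000 ✗
  (6.5, 6.5, 330°): beam 1 = 3.6235 ≠ 1.0000 ✗
  …
  (2.5, 2.5, 345°): r_1=1.0000, r_2=1.7321, r_3=0.5774, r_4=3.0000 — all match ✓
Only this pose fits every beam.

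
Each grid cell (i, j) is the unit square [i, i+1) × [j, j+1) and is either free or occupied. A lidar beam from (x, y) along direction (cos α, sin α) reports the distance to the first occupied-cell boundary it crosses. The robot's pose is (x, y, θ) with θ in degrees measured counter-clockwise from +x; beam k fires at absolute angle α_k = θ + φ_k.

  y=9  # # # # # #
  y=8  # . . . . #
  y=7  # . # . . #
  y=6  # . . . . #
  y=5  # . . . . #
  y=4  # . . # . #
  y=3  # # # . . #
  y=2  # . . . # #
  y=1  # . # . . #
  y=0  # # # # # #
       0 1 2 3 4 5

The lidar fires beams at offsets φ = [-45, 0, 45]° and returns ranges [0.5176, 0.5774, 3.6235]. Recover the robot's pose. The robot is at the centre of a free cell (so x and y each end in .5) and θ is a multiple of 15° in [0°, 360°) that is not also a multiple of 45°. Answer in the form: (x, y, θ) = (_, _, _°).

Candidates: 26 free-cell centres × 16 headings = 416 poses. Raycast each; keep the one whose scan matches to 4 dp.
  (3.5, 6.5, 285°): beam 1 = 2.8868 ≠ 0.5176 ✗
  (1.5, 4.5, 30°): beam 1 = 1.5529 ≠ 0.5176 ✗
  (3.5, 6.5, 150°): beam 1 = 2.5882 ≠ 0.5176 ✗
  (3.5, 2.5, 195°): beam 1 = 1.0000 ≠ 0.5176 ✗
  …
  (3.5, 7.5, 210°): r_1=0.5176, r_2=0.5774, r_3=3.6235 — all match ✓
Unique over the lattice → pose = (3.5, 7.5, 210°).

(x, y, θ) = (3.5, 7.5, 210°)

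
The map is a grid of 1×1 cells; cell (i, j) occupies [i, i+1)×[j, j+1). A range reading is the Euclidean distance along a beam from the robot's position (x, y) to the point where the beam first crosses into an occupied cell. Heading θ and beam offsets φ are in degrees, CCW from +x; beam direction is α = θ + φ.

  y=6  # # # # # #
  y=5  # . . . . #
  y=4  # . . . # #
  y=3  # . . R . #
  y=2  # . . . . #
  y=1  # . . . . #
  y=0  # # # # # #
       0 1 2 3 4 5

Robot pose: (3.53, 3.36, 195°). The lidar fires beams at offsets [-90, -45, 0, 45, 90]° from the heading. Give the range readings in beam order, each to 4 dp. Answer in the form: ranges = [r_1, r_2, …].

ranges = [2.7331, 2.9214, 2.6192, 2.7251, 2.4433]

beam 1: φ=-90°, α=105°
  cosα=-0.2588 sinα=0.9659 | (3,3) | tMaxX 2.0478 tMaxY 0.6626 | tΔX 3.8637 tΔY 1.0353
    t=0.6626 [y] (3,4)
    t=1.6979 [y] (3,5)
    t=2.0478 [x] (2,5)
    t=2.7331 [y] (2,6) — stop
  → r_1 = 2.7331
beam 2: φ=-45°, α=150°
  cosα=-0.8660 sinα=0.5000 | (3,3) | tMaxX 0.6120 tMaxY 1.2800 | tΔX 1.1547 tΔY 2.0000
    t=0.6120 [x] (2,3)
    t=1.2800 [y] (2,4)
    t=1.7667 [x] (1,4)
    t=2.9214 [x] (0,4) — stop
  → r_2 = 2.9214
beam 3: φ=0°, α=195°
  cosα=-0.9659 sinα=-0.2588 | (3,3) | tMaxX 0.5487 tMaxY 1.3909 | tΔX 1.0353 tΔY 3.8637
    t=0.5487 [x] (2,3)
    t=1.3909 [y] (2,2)
    t=1.5840 [x] (1,2)
    t=2.6192 [x] (0,2) — stop
  → r_3 = 2.6192
beam 4: φ=45°, α=240°
  cosα=-0.5000 sinα=-0.8660 | (3,3) | tMaxX 1.0600 tMaxY 0.4157 | tΔX 2.0000 tΔY 1.1547
    t=0.4157 [y] (3,2)
    t=1.0600 [x] (2,2)
    t=1.5704 [y] (2,1)
    t=2.7251 [y] (2,0) — stop
  → r_4 = 2.7251
beam 5: φ=90°, α=285°
  cosα=0.2588 sinα=-0.9659 | (3,3) | tMaxX 1.8159 tMaxY 0.3727 | tΔX 3.8637 tΔY 1.0353
    t=0.3727 [y] (3,2)
    t=1.4080 [y] (3,1)
    t=1.8159 [x] (4,1)
    t=2.4433 [y] (4,0) — stop
  → r_5 = 2.4433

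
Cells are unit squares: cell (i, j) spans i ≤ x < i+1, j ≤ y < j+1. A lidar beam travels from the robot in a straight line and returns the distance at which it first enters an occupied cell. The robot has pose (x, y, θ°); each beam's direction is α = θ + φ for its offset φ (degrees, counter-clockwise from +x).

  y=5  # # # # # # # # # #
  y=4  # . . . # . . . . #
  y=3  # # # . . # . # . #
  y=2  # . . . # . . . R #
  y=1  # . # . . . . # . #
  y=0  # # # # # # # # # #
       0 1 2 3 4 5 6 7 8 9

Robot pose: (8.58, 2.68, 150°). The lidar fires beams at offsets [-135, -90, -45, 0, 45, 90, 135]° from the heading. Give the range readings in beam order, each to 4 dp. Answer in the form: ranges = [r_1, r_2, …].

ranges = [0.4348, 0.8400, 2.4018, 0.6697, 5.7768, 1.1600, 1.6228]

beam 1: φ=-135°, α=15°
  cosα=0.9659 sinα=0.2588 | (8,2) | tMaxX 0.4348 tMaxY 1.2364 | tΔX 1.0353 tΔY 3.8637
    t=0.4348 [x] (9,2) — stop
  → r_1 = 0.4348
beam 2: φ=-90°, α=60°
  cosα=0.5000 sinα=0.8660 | (8,2) | tMaxX 0.8400 tMaxY 0.3695 | tΔX 2.0000 tΔY 1.1547
    t=0.3695 [y] (8,3)
    t=0.8400 [x] (9,3) — stop
  → r_2 = 0.8400
beam 3: φ=-45°, α=105°
  cosα=-0.2588 sinα=0.9659 | (8,2) | tMaxX 2.2409 tMaxY 0.3313 | tΔX 3.8637 tΔY 1.0353
    t=0.3313 [y] (8,3)
    t=1.3666 [y] (8,4)
    t=2.2409 [x] (7,4)
    t=2.4018 [y] (7,5) — stop
  → r_3 = 2.4018
beam 4: φ=0°, α=150°
  cosα=-0.8660 sinα=0.5000 | (8,2) | tMaxX 0.6697 tMaxY 0.6400 | tΔX 1.1547 tΔY 2.0000
    t=0.6400 [y] (8,3)
    t=0.6697 [x] (7,3) — stop
  → r_4 = 0.6697
beam 5: φ=45°, α=195°
  cosα=-0.9659 sinα=-0.2588 | (8,2) | tMaxX 0.6005 tMaxY 2.6273 | tΔX 1.0353 tΔY 3.8637
    t=0.6005 [x] (7,2)
    t=1.6357 [x] (6,2)
    t=2.6273 [y] (6,1)
    t=2.6710 [x] (5,1)
    t=3.7063 [x] (4,1)
    t=4.7416 [x] (3,1)
    t=5.7768 [x] (2,1) — stop
  → r_5 = 5.7768
beam 6: φ=90°, α=240°
  cosα=-0.5000 sinα=-0.8660 | (8,2) | tMaxX 1.1600 tMaxY 0.7852 | tΔX 2.0000 tΔY 1.1547
    t=0.7852 [y] (8,1)
    t=1.1600 [x] (7,1) — stop
  → r_6 = 1.1600
beam 7: φ=135°, α=285°
  cosα=0.2588 sinα=-0.9659 | (8,2) | tMaxX 1.6228 tMaxY 0.7040 | tΔX 3.8637 tΔY 1.0353
    t=0.7040 [y] (8,1)
    t=1.6228 [x] (9,1) — stop
  → r_7 = 1.6228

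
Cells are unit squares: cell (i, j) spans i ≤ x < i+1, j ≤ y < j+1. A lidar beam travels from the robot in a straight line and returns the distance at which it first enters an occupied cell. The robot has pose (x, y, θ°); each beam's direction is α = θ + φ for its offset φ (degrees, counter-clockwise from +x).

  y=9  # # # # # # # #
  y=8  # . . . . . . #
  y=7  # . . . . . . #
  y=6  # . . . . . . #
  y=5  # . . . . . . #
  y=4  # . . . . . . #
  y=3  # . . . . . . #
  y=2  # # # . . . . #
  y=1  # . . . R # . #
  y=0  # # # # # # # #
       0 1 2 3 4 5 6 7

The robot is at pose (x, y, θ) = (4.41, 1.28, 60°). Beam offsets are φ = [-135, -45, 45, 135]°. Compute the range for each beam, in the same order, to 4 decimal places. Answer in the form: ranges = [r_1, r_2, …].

ranges = [0.2899, 0.6108, 7.9923, 1.0818]

beam 1: φ=-135°, α=285°
  cosα=0.2588 sinα=-0.9659 | (4,1) | tMaxX 2.2796 tMaxY 0.2899 | tΔX 3.8637 tΔY 1.0353
    t=0.2899 [y] (4,0) — stop
  → r_1 = 0.2899
beam 2: φ=-45°, α=15°
  cosα=0.9659 sinα=0.2588 | (4,1) | tMaxX 0.6108 tMaxY 2.7819 | tΔX 1.0353 tΔY 3.8637
    t=0.6108 [x] (5,1) — stop
  → r_2 = 0.6108
beam 3: φ=45°, α=105°
  cosα=-0.2588 sinα=0.9659 | (4,1) | tMaxX 1.5841 tMaxY 0.7454 | tΔX 3.8637 tΔY 1.0353
    t=0.7454 [y] (4,2)
    t=1.5841 [x] (3,2)
    t=1.7807 [y] (3,3)
    t=2.8160 [y] (3,4)
    t=3.8512 [y] (3,5)
    t=4.8865 [y] (3,6)
    t=5.4478 [x] (2,6)
    t=5.9218 [y] (2,7)
    t=6.9571 [y] (2,8)
    t=7.9923 [y] (2,9) — stop
  → r_3 = 7.9923
beam 4: φ=135°, α=195°
  cosα=-0.9659 sinα=-0.2588 | (4,1) | tMaxX 0.4245 tMaxY 1.0818 | tΔX 1.0353 tΔY 3.8637
    t=0.4245 [x] (3,1)
    t=1.0818 [y] (3,0) — stop
  → r_4 = 1.0818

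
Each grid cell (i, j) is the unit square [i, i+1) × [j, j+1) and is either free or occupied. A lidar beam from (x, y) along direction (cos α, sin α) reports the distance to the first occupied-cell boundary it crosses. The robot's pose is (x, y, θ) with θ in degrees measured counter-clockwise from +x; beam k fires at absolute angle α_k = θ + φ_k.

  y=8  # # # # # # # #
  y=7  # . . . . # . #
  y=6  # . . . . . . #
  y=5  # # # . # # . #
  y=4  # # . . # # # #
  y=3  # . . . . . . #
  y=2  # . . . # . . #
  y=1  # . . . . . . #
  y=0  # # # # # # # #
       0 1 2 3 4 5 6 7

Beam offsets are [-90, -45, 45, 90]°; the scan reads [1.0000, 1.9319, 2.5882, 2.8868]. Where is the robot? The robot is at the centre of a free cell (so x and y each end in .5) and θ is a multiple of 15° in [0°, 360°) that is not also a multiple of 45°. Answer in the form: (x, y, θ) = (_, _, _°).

(x, y, θ) = (3.5, 3.5, 150°)

Candidates: 32 free-cell centres × 16 headings = 512 poses. Raycast each; keep the one whose scan matches to 4 dp.
  (3.5, 1.5, 165°): beam 1 = 2.5882 ≠ 1.0000 ✗
  (6.5, 6.5, 120°): beam 1 = 0.5774 ≠ 1.0000 ✗
  (1.5, 2.5, 15°): beam 1 = 1.5529 ≠ 1.0000 ✗
  …
  (3.5, 3.5, 150°): r_1=1.0000, r_2=1.9319, r_3=2.5882, r_4=2.8868 — all match ✓
Only this pose fits every beam.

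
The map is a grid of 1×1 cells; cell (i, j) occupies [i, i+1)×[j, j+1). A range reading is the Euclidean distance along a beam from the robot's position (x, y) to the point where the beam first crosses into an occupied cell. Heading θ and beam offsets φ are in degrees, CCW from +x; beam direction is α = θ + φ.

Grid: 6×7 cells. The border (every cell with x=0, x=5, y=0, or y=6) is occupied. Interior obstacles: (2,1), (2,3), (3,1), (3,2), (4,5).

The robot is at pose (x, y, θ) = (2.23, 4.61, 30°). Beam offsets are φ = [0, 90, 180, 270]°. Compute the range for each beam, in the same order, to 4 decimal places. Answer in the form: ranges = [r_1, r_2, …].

ranges = [2.0438, 1.6050, 1.4203, 0.7044]

beam 1: φ=0°, α=30°
  direction (0.8660, 0.5000); cell (2,4); t to first gridline: x 0.8891, y 0.7800 (then +1.1547 / +2.0000)
    (2,5) via y @ 0.7800
    (3,5) via x @ 0.8891
    (4,5) via x @ 2.0438  # hit
  → r_1 = 2.0438
beam 2: φ=90°, α=120°
  direction (-0.5000, 0.8660); cell (2,4); t to first gridline: x 0.4600, y 0.4503 (then +2.0000 / +1.1547)
    (2,5) via y @ 0.4503
    (1,5) via x @ 0.4600
    (1,6) via y @ 1.6050  # hit
  → r_2 = 1.6050
beam 3: φ=180°, α=210°
  direction (-0.8660, -0.5000); cell (2,4); t to first gridline: x 0.2656, y 1.2200 (then +1.1547 / +2.0000)
    (1,4) via x @ 0.2656
    (1,3) via y @ 1.2200
    (0,3) via x @ 1.4203  # hit
  → r_3 = 1.4203
beam 4: φ=270°, α=300°
  direction (0.5000, -0.8660); cell (2,4); t to first gridline: x 1.5400, y 0.7044 (then +2.0000 / +1.1547)
    (2,3) via y @ 0.7044  # hit
  → r_4 = 0.7044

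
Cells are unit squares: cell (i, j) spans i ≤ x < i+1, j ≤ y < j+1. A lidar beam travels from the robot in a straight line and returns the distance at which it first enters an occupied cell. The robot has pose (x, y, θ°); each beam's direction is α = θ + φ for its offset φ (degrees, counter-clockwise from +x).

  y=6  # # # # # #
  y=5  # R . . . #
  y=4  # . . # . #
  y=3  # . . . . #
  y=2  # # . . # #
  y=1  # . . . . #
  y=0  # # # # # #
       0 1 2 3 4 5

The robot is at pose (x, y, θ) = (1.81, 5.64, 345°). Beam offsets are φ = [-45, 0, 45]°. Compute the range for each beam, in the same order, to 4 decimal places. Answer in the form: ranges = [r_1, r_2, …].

ranges = [5.3578, 3.3025, 0.7200]

beam 1: φ=-45°, α=300°
  dir = (cos 300°, sin 300°) = (0.5000, -0.8660); from cell (1,5)
  next x-line at t=0.3800, next y-line at t=0.7390; Δt_x=2.0000, Δt_y=1.1547
    x: enter (2,5) at t=0.3800
    y: enter (2,4) at t=0.7390
    y: enter (2,3) at t=1.8937
    x: enter (3,3) at t=2.3800
    y: enter (3,2) at t=3.0484
    y: enter (3,1) at t=4.2031
    x: enter (4,1) at t=4.3800
    y: enter (4,0) at t=5.3578 ← occupied
  → r_1 = 5.3578
beam 2: φ=0°, α=345°
  dir = (cos 345°, sin 345°) = (0.9659, -0.2588); from cell (1,5)
  next x-line at t=0.1967, next y-line at t=2.4728; Δt_x=1.0353, Δt_y=3.8637
    x: enter (2,5) at t=0.1967
    x: enter (3,5) at t=1.2320
    x: enter (4,5) at t=2.2673
    y: enter (4,4) at t=2.4728
    x: enter (5,4) at t=3.3025 ← occupied
  → r_2 = 3.3025
beam 3: φ=45°, α=30°
  dir = (cos 30°, sin 30°) = (0.8660, 0.5000); from cell (1,5)
  next x-line at t=0.2194, next y-line at t=0.7200; Δt_x=1.1547, Δt_y=2.0000
    x: enter (2,5) at t=0.2194
    y: enter (2,6) at t=0.7200 ← occupied
  → r_3 = 0.7200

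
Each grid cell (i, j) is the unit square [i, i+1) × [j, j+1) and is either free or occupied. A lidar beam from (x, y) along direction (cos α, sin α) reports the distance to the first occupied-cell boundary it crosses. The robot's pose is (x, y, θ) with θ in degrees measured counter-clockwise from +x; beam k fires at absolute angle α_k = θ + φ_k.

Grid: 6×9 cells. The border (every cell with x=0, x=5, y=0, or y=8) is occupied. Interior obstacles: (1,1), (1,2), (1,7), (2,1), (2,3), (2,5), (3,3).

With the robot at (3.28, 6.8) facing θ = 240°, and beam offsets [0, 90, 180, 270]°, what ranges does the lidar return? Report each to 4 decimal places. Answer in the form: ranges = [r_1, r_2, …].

beam 1: φ=0°, α=240°
  direction (-0.5000, -0.8660); cell (3,6); t to first gridline: x 0.5600, y 0.9238 (then +2.0000 / +1.1547)
    (2,6) via x @ 0.5600
    (2,5) via y @ 0.9238  # hit
  → r_1 = 0.9238
beam 2: φ=90°, α=330°
  direction (0.8660, -0.5000); cell (3,6); t to first gridline: x 0.8314, y 1.6000 (then +1.1547 / +2.0000)
    (4,6) via x @ 0.8314
    (4,5) via y @ 1.6000
    (5,5) via x @ 1.9861  # hit
  → r_2 = 1.9861
beam 3: φ=180°, α=60°
  direction (0.5000, 0.8660); cell (3,6); t to first gridline: x 1.4400, y 0.2309 (then +2.0000 / +1.1547)
    (3,7) via y @ 0.2309
    (3,8) via y @ 1.3856  # hit
  → r_3 = 1.3856
beam 4: φ=270°, α=150°
  direction (-0.8660, 0.5000); cell (3,6); t to first gridline: x 0.3233, y 0.4000 (then +1.1547 / +2.0000)
    (2,6) via x @ 0.3233
    (2,7) via y @ 0.4000
    (1,7) via x @ 1.4780  # hit
  → r_4 = 1.4780

ranges = [0.9238, 1.9861, 1.3856, 1.4780]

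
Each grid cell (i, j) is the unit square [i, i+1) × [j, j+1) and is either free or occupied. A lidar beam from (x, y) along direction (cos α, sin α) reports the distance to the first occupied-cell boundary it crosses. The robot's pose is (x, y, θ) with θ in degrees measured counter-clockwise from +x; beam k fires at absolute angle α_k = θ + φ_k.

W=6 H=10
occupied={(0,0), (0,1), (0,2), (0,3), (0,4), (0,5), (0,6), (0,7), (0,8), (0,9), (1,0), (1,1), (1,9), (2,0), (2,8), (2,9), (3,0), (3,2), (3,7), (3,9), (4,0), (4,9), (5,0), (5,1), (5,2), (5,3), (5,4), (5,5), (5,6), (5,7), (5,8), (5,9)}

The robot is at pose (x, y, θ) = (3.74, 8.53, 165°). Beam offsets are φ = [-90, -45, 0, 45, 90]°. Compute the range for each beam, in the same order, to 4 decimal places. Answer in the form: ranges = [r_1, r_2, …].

beam 1: φ=-90°, α=75°
  cosα=0.2588 sinα=0.9659 | (3,8) | tMaxX 1.0046 tMaxY 0.4866 | tΔX 3.8637 tΔY 1.0353
    t=0.4866 [y] (3,9) — stop
  → r_1 = 0.4866
beam 2: φ=-45°, α=120°
  cosα=-0.5000 sinα=0.8660 | (3,8) | tMaxX 1.4800 tMaxY 0.5427 | tΔX 2.0000 tΔY 1.1547
    t=0.5427 [y] (3,9) — stop
  → r_2 = 0.5427
beam 3: φ=0°, α=165°
  cosα=-0.9659 sinα=0.2588 | (3,8) | tMaxX 0.7661 tMaxY 1.8159 | tΔX 1.0353 tΔY 3.8637
    t=0.7661 [x] (2,8) — stop
  → r_3 = 0.7661
beam 4: φ=45°, α=210°
  cosα=-0.8660 sinα=-0.5000 | (3,8) | tMaxX 0.8545 tMaxY 1.0600 | tΔX 1.1547 tΔY 2.0000
    t=0.8545 [x] (2,8) — stop
  → r_4 = 0.8545
beam 5: φ=90°, α=255°
  cosα=-0.2588 sinα=-0.9659 | (3,8) | tMaxX 2.8591 tMaxY 0.5487 | tΔX 3.8637 tΔY 1.0353
    t=0.5487 [y] (3,7) — stop
  → r_5 = 0.5487

ranges = [0.4866, 0.5427, 0.7661, 0.8545, 0.5487]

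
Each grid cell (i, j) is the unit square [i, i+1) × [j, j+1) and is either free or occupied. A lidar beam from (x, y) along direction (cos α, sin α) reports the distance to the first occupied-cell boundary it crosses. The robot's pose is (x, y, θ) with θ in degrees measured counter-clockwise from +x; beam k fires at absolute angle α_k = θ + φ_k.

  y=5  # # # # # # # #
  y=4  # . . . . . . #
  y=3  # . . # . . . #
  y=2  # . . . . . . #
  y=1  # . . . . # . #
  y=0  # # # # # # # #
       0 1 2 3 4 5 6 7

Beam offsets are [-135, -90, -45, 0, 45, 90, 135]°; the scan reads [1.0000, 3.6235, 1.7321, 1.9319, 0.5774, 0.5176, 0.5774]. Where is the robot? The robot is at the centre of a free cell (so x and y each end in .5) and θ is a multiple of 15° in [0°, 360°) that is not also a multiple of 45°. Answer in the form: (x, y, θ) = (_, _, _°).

(x, y, θ) = (1.5, 4.5, 15°)

The pose lattice has 22·16 = 352 candidates. Test each by forward raycasting.
  (2.5, 3.5, 30°): beam 1 = 2.5882 ≠ 1.0000 ✗
  (1.5, 3.5, 60°): beam 1 = 2.5882 ≠ 1.0000 ✗
  (4.5, 1.5, 240°): beam 1 = 1.9319 ≠ 1.0000 ✗
  (5.5, 4.5, 165°): beam 2 = 0.5176 ≠ 3.6235 ✗
  …
  (1.5, 4.5, 15°): r_1=1.0000, r_2=3.6235, r_3=1.7321, r_4=1.9319, r_5=0.5774, r_6=0.5176, r_7=0.5774 — all match ✓
Only this pose fits every beam.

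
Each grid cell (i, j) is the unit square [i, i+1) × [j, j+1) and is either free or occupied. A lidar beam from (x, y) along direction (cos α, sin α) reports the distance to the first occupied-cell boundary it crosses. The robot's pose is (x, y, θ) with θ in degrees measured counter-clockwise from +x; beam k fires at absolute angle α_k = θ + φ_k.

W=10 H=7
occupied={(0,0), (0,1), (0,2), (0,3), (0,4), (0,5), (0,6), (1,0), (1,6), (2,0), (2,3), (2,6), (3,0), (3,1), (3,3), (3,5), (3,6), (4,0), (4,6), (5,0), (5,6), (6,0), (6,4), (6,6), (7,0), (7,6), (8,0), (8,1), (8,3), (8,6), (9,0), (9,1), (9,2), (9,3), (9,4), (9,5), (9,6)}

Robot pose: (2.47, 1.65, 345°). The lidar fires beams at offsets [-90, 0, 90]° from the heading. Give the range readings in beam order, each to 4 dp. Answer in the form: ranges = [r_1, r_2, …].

beam 1: φ=-90°, α=255°
  cosα=-0.2588 sinα=-0.9659 | (2,1) | tMaxX 1.8159 tMaxY 0.6729 | tΔX 3.8637 tΔY 1.0353
    t=0.6729 [y] (2,0) — stop
  → r_1 = 0.6729
beam 2: φ=0°, α=345°
  cosα=0.9659 sinα=-0.2588 | (2,1) | tMaxX 0.5487 tMaxY 2.5114 | tΔX 1.0353 tΔY 3.8637
    t=0.5487 [x] (3,1) — stop
  → r_2 = 0.5487
beam 3: φ=90°, α=75°
  cosα=0.2588 sinα=0.9659 | (2,1) | tMaxX 2.0478 tMaxY 0.3623 | tΔX 3.8637 tΔY 1.0353
    t=0.3623 [y] (2,2)
    t=1.3976 [y] (2,3) — stop
  → r_3 = 1.3976

ranges = [0.6729, 0.5487, 1.3976]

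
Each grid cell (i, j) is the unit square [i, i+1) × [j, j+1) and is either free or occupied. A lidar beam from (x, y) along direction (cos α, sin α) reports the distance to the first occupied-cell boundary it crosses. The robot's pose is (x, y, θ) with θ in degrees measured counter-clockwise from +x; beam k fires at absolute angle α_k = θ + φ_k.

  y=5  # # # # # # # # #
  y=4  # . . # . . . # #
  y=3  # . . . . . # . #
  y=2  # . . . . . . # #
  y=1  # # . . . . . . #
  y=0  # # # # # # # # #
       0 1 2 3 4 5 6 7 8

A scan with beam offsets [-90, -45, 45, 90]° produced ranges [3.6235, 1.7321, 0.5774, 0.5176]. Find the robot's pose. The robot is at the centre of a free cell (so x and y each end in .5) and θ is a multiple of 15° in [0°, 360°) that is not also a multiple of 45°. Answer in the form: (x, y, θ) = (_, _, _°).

(x, y, θ) = (4.5, 4.5, 15°)

Candidates: 23 free-cell centres × 16 headings = 368 poses. Raycast each; keep the one whose scan matches to 4 dp.
  (1.5, 2.5, 120°): beam 1 = 5.0000 ≠ 3.6235 ✗
  (6.5, 1.5, 330°): beam 1 = 0.5774 ≠ 3.6235 ✗
  (4.5, 3.5, 195°): beam 1 = 1.5529 ≠ 3.6235 ✗
  (4.5, 1.5, 105°): beam 1 = 2.5882 ≠ 3.6235 ✗
  (7.5, 3.5, 150°): beam 1 = 0.5774 ≠ 3.6235 ✗
  …
  (4.5, 4.5, 15°): r_1=3.6235, r_2=1.7321, r_3=0.5774, r_4=0.5176 — all match ✓
No second candidate reproduces the full scan.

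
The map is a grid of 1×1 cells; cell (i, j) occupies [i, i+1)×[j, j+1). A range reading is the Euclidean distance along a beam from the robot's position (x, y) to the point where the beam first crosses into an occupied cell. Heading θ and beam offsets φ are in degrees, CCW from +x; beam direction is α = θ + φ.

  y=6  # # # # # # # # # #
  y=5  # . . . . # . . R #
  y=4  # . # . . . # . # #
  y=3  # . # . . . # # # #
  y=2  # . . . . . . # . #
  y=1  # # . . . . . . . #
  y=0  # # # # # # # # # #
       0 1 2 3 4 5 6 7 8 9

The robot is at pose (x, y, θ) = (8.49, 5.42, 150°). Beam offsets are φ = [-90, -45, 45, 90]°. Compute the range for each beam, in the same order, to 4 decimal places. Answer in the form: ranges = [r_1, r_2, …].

ranges = [0.6697, 0.6005, 1.6228, 0.4850]

beam 1: φ=-90°, α=60°
  cosα=0.5000 sinα=0.8660 | (8,5) | tMaxX 1.0200 tMaxY 0.6697 | tΔX 2.0000 tΔY 1.1547
    t=0.6697 [y] (8,6) — stop
  → r_1 = 0.6697
beam 2: φ=-45°, α=105°
  cosα=-0.2588 sinα=0.9659 | (8,5) | tMaxX 1.8932 tMaxY 0.6005 | tΔX 3.8637 tΔY 1.0353
    t=0.6005 [y] (8,6) — stop
  → r_2 = 0.6005
beam 3: φ=45°, α=195°
  cosα=-0.9659 sinα=-0.2588 | (8,5) | tMaxX 0.5073 tMaxY 1.6228 | tΔX 1.0353 tΔY 3.8637
    t=0.5073 [x] (7,5)
    t=1.5426 [x] (6,5)
    t=1.6228 [y] (6,4) — stop
  → r_3 = 1.6228
beam 4: φ=90°, α=240°
  cosα=-0.5000 sinα=-0.8660 | (8,5) | tMaxX 0.9800 tMaxY 0.4850 | tΔX 2.0000 tΔY 1.1547
    t=0.4850 [y] (8,4) — stop
  → r_4 = 0.4850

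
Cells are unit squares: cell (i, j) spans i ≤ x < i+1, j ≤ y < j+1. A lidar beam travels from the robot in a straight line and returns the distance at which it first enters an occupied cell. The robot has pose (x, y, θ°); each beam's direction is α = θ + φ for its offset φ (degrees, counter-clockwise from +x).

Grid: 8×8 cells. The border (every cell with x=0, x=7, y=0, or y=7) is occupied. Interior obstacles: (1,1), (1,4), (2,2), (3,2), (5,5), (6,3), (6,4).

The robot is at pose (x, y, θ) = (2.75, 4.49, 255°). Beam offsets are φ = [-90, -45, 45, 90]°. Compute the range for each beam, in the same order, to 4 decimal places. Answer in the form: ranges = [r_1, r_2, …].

beam 1: φ=-90°, α=165°
  dir = (cos 165°, sin 165°) = (-0.9659, 0.2588); from cell (2,4)
  next x-line at t=0.7765, next y-line at t=1.9705; Δt_x=1.0353, Δt_y=3.8637
    x: enter (1,4) at t=0.7765 ← occupied
  → r_1 = 0.7765
beam 2: φ=-45°, α=210°
  dir = (cos 210°, sin 210°) = (-0.8660, -0.5000); from cell (2,4)
  next x-line at t=0.8660, next y-line at t=0.9800; Δt_x=1.1547, Δt_y=2.0000
    x: enter (1,4) at t=0.8660 ← occupied
  → r_2 = 0.8660
beam 3: φ=45°, α=300°
  dir = (cos 300°, sin 300°) = (0.5000, -0.8660); from cell (2,4)
  next x-line at t=0.5000, next y-line at t=0.5658; Δt_x=2.0000, Δt_y=1.1547
    x: enter (3,4) at t=0.5000
    y: enter (3,3) at t=0.5658
    y: enter (3,2) at t=1.7205 ← occupied
  → r_3 = 1.7205
beam 4: φ=90°, α=345°
  dir = (cos 345°, sin 345°) = (0.9659, -0.2588); from cell (2,4)
  next x-line at t=0.2588, next y-line at t=1.8932; Δt_x=1.0353, Δt_y=3.8637
    x: enter (3,4) at t=0.2588
    x: enter (4,4) at t=1.2941
    y: enter (4,3) at t=1.8932
    x: enter (5,3) at t=2.3294
    x: enter (6,3) at t=3.3646 ← occupied
  → r_4 = 3.3646

ranges = [0.7765, 0.8660, 1.7205, 3.3646]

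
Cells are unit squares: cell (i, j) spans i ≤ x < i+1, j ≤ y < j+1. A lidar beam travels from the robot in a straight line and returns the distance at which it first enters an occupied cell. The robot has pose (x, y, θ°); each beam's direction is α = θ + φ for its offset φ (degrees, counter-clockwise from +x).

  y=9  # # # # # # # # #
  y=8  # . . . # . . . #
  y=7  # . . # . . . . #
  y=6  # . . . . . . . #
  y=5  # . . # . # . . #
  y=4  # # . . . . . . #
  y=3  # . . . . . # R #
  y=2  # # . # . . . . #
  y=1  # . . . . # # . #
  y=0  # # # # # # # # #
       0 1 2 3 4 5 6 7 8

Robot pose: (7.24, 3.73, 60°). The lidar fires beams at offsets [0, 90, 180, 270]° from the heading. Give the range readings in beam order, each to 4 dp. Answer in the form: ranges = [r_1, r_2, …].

beam 1: φ=0°, α=60°
  cosα=0.5000 sinα=0.8660 | (7,3) | tMaxX 1.5200 tMaxY 0.3118 | tΔX 2.0000 tΔY 1.1547
    t=0.3118 [y] (7,4)
    t=1.4665 [y] (7,5)
    t=1.5200 [x] (8,5) — stop
  → r_1 = 1.5200
beam 2: φ=90°, α=150°
  cosα=-0.8660 sinα=0.5000 | (7,3) | tMaxX 0.2771 tMaxY 0.5400 | tΔX 1.1547 tΔY 2.0000
    t=0.2771 [x] (6,3) — stop
  → r_2 = 0.2771
beam 3: φ=180°, α=240°
  cosα=-0.5000 sinα=-0.8660 | (7,3) | tMaxX 0.4800 tMaxY 0.8429 | tΔX 2.0000 tΔY 1.1547
    t=0.4800 [x] (6,3) — stop
  → r_3 = 0.4800
beam 4: φ=270°, α=330°
  cosα=0.8660 sinα=-0.5000 | (7,3) | tMaxX 0.8776 tMaxY 1.4600 | tΔX 1.1547 tΔY 2.0000
    t=0.8776 [x] (8,3) — stop
  → r_4 = 0.8776

ranges = [1.5200, 0.2771, 0.4800, 0.8776]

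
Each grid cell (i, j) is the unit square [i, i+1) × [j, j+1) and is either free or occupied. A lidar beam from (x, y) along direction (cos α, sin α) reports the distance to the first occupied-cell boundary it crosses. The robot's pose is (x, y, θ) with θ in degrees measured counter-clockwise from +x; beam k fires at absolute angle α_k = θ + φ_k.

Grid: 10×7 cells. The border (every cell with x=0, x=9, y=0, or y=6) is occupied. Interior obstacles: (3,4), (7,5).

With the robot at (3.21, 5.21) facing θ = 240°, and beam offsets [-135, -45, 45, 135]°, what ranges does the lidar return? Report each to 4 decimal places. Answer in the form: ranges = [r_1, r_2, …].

beam 1: φ=-135°, α=105°
  dir = (cos 105°, sin 105°) = (-0.2588, 0.9659); from cell (3,5)
  next x-line at t=0.8114, next y-line at t=0.8179; Δt_x=3.8637, Δt_y=1.0353
    x: enter (2,5) at t=0.8114
    y: enter (2,6) at t=0.8179 ← occupied
  → r_1 = 0.8179
beam 2: φ=-45°, α=195°
  dir = (cos 195°, sin 195°) = (-0.9659, -0.2588); from cell (3,5)
  next x-line at t=0.2174, next y-line at t=0.8114; Δt_x=1.0353, Δt_y=3.8637
    x: enter (2,5) at t=0.2174
    y: enter (2,4) at t=0.8114
    x: enter (1,4) at t=1.2527
    x: enter (0,4) at t=2.2880 ← occupied
  → r_2 = 2.2880
beam 3: φ=45°, α=285°
  dir = (cos 285°, sin 285°) = (0.2588, -0.9659); from cell (3,5)
  next x-line at t=3.0523, next y-line at t=0.2174; Δt_x=3.8637, Δt_y=1.0353
    y: enter (3,4) at t=0.2174 ← occupied
  → r_3 = 0.2174
beam 4: φ=135°, α=15°
  dir = (cos 15°, sin 15°) = (0.9659, 0.2588); from cell (3,5)
  next x-line at t=0.8179, next y-line at t=3.0523; Δt_x=1.0353, Δt_y=3.8637
    x: enter (4,5) at t=0.8179
    x: enter (5,5) at t=1.8531
    x: enter (6,5) at t=2.8884
    y: enter (6,6) at t=3.0523 ← occupied
  → r_4 = 3.0523

ranges = [0.8179, 2.2880, 0.2174, 3.0523]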